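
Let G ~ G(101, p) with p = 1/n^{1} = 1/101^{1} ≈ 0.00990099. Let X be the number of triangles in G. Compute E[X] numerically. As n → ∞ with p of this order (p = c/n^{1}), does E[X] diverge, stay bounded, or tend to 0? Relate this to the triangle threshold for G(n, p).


Number of potential triangles: C(101, 3) = 166650.
Each occurs with probability p³ ≈ (0.00990099)³ ≈ 9.70590148e-07.
By linearity: E[X] = C(101, 3)·p³ ≈ 166650 · 9.70590148e-07 ≈ 0.161749.
Here α = 1, so p = 1/n is exactly at the triangle threshold p ~ 1/n. Asymptotically E[X] → c³/6 = 1³/6 = 1/6 ≈ 0.166667, a bounded constant. In this regime the triangle count is asymptotically Poisson(c³/6).

E[X] ≈ 0.161749; in regime p = Θ(1/n^{1}) E[X] stays bounded (at the triangle threshold p ~ 1/n).


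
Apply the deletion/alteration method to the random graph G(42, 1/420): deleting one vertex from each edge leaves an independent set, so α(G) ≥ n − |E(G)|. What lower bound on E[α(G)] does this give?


E[|E(G)|] = C(42, 2)·p = 861 · (1/420) = 41/20.
E[α(G)] ≥ n − E[|E(G)|] = 42 − 41/20 = 799/20.
Numerically: ≈ 39.950000.
(This is only a lower bound; the true E[α(G)] may be larger.)

E[α(G)] ≥ 799/20 ≈ 39.950000.


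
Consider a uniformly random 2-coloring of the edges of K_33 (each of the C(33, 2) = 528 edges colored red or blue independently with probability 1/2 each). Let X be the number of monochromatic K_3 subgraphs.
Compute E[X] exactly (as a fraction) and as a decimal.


Let X = Σ_S X_S over the C(33, 3) = 5456 subsets S of size 3, where X_S = 1 if the K_3 on S is monochromatic.
For a fixed S, the K_3 on S has C(3, 2) = 3 edges. P[all 3 edges red] = (1/2)^3, and likewise for blue, so P[monochromatic] = 2·(1/2)^3 = 2^{1 − 3} = 1/4.
By linearity of expectation: E[X] = C(33, 3) · 2^{1 − 3} = 5456 · 1/4 = 1364.
Numerically: E[X] ≈ 1364.00000.

E[X] = C(33,3)·2^(1−C(3,2)) = 1364 ≈ 1364.00000.


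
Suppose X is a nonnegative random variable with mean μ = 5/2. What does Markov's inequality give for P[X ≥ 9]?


μ = E[X] = 5/2, a = 9.
Markov: P[X ≥ 9] ≤ μ/a = (5/2)/9 = 5/18.
Numerically: ≈ 0.277778.
(Since a = 9 > μ = 2.500000, the bound 5/18 is < 1 and informative.)

P[X ≥ 9] ≤ 5/18 ≈ 0.277778.


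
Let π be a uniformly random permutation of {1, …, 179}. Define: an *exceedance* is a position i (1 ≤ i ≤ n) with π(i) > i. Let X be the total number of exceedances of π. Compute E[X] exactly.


Write X = Σ_{i=1}^{179} X_i, where X_i = 1_{π(i) > i}.
For each fixed i, π(i) is uniform over {1, …, 179} (marginal of a uniform permutation), so P[π(i) > i] = (n − i)/n. Summing: Σ_{i=1}^{179} (n − i)/n = (0 + 1 + … + 178)/179 = 179(179 − 1)/(2·179) = (179 − 1)/2.
Hence E[X] = Σ_{i=1}^{179} (179 − i)/179 = 89 ≈ 89.00000.

E[X] = 89 = 89.00000.


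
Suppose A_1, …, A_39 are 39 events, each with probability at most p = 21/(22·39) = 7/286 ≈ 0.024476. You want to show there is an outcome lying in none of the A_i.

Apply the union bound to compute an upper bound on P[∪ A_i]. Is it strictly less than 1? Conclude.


Union bound: P[∪_{i=1}^{39} A_i] ≤ Σ_i P[A_i] ≤ 39·p = 39·(7/286) = 21/22.
Numerically: 21/22 ≈ 0.954545.
Is 21/22 < 1? YES.
Since P[∪ A_i] ≤ 21/22 < 1, the complement has P[∩ A_i^c] ≥ 1 − 21/22 = 1/22 > 0, so some outcome avoids every A_i.

39·p = 21/22 ≈ 0.954545; existence CERTIFIED by the union bound.


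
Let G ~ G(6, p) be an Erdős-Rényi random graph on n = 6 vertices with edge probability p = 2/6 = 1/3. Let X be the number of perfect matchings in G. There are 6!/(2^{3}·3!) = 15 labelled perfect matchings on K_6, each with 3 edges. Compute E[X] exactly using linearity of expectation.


K_6 has 6!/(2^{3}·3!) = 15 labelled perfect matchings.
For each such perfect matching H, let X_H = 1 if all 3 edges of H are present in G. Then P[X_H = 1] = p^{3} = (1/3)^{3} = 1/27.
By linearity: E[X] = Σ_H E[X_H] = 15 · p^{3} = 15 · 1/27 = 5/9.
Numerically: E[X] ≈ 0.555556.

E[X] = 15 · (1/3)^{3} = 5/9 ≈ 0.555556.


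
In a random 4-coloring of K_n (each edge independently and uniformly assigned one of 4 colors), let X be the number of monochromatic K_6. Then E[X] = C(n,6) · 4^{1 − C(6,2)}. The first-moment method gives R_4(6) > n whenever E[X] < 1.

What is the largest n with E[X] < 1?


We need C(n, 6) · 4^{1 − 15} < 1, i.e. C(n, 6) < 4^{15 − 1} = 268435456.
Check values of n near the boundary:
  n = 74: C(74, 6) = 185250786; 185250786 < 268435456? YES
  n = 75: C(75, 6) = 201359550; 201359550 < 268435456? YES
  n = 76: C(76, 6) = 218618940; 218618940 < 268435456? YES
  n = 77: C(77, 6) = 237093780; 237093780 < 268435456? YES
  n = 78: C(78, 6) = 256851595; 256851595 < 268435456? YES
  n = 79: C(79, 6) = 277962685; 277962685 < 268435456? NO
The largest n with C(n, 6) < 268435456 is n = 78 (where E[X] = 256851595/268435456 ≈ 0.95685). Hence R_4(6) > 78, i.e. R_4(6) ≥ 79.

Largest n = 78; hence R_4(6) > 78.


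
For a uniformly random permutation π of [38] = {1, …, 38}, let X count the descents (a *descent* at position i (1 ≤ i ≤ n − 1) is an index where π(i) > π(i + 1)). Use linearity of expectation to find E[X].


Write X = Σ X_I over i = 1, …, 37, with X_I the indicator of one descent.
There are 37 indicators.
For each fixed i, the pair (π(i), π(i+1)) is a uniformly random ordered pair of distinct values from {1, …, 38}; by symmetry P[π(i) > π(i+1)] = 1/2.
By linearity: E[X] = 37 · (1/2) = (38 − 1) · (1/2) = 37/2 ≈ 18.500.

E[X] = 37/2 = 18.500.


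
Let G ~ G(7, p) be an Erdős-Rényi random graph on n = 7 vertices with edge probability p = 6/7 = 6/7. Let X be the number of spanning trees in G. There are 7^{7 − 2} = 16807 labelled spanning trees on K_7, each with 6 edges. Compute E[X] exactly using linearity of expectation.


K_7 has 7^{7 − 2} = 16807 labelled spanning trees.
For each such spanning tree H, let X_H = 1 if all 6 edges of H are present in G. Then P[X_H = 1] = p^{6} = (6/7)^{6} = 46656/117649.
Summing the indicators: E[X] = Σ_H E[X_H] = 16807 · p^{6} = 16807 · 46656/117649 = 46656/7.
Numerically: E[X] ≈ 6665.14.

E[X] = 16807 · (6/7)^{6} = 46656/7 ≈ 6665.14.


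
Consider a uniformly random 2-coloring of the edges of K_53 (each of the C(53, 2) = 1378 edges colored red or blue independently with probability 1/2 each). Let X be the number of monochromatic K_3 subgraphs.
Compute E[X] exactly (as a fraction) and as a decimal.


Let X = Σ_S X_S over the C(53, 3) = 23426 subsets S of size 3, where X_S = 1 if the K_3 on S is monochromatic.
For a fixed S, the K_3 on S has C(3, 2) = 3 edges. P[all 3 edges red] = (1/2)^3, and likewise for blue, so P[monochromatic] = 2·(1/2)^3 = 2^{1 − 3} = 1/4.
Summing: E[X] = C(53, 3) · 2^{1 − 3} = 23426 · 1/4 = 11713/2.
Numerically: E[X] ≈ 5856.500.

E[X] = C(53,3)·2^(1−C(3,2)) = 11713/2 ≈ 5856.500.


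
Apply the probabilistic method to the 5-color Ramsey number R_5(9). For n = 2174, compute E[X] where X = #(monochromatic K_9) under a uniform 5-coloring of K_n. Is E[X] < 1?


E[X] = C(2174, 9) · 5^{1 − 36} = 2940165687188920530702934 · 5^{−35} = 2940165687188920530702934/2910383045673370361328125.
As a reduced fraction: E[X] = 2940165687188920530702934/2910383045673370361328125 ≈ 1.0102332.
Is E[X] < 1? NO.
Since E[X] ≥ 1, the first-moment bound is inconclusive at n = 2174; it does NOT by itself certify R_5(9) > 2174.

E[X] = 2940165687188920530702934/2910383045673370361328125 ≈ 1.0102332; E[X] ≥ 1; first-moment method inconclusive here.


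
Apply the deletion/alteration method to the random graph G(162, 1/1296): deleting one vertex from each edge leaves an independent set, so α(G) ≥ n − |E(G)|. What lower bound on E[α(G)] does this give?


E[|E(G)|] = C(162, 2)·p = 13041 · (1/1296) = 161/16.
E[α(G)] ≥ n − E[|E(G)|] = 162 − 161/16 = 2431/16.
Numerically: ≈ 151.938.
(This is only a lower bound; the true E[α(G)] may be larger.)

E[α(G)] ≥ 2431/16 ≈ 151.938.


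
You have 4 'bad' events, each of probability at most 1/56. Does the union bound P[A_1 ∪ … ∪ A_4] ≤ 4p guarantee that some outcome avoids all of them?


Union bound: P[∪_{i=1}^{4} A_i] ≤ Σ_i P[A_i] ≤ 4·p = 4·(1/56) = 1/14.
Numerically: 1/14 ≈ 0.0714.
Is 1/14 < 1? YES.
Since P[∪ A_i] ≤ 1/14 < 1, the complement has P[∩ A_i^c] ≥ 1 − 1/14 = 13/14 > 0, so some outcome avoids every A_i.

4·p = 1/14 ≈ 0.0714; existence CERTIFIED by the union bound.


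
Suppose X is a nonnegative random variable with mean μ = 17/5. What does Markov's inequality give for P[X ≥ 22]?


μ = E[X] = 17/5, a = 22.
Markov: P[X ≥ 22] ≤ μ/a = (17/5)/22 = 17/110.
Numerically: ≈ 0.155.
(Since a = 22 > μ = 3.400, the bound 17/110 is < 1 and informative.)

P[X ≥ 22] ≤ 17/110 ≈ 0.155.


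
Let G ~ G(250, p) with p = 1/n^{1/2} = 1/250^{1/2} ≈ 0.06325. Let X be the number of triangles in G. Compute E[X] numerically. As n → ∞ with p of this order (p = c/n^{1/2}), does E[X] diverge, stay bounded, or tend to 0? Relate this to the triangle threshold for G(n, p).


Number of potential triangles: C(250, 3) = 2573000.
Each occurs with probability p³ ≈ (0.06325)³ ≈ 2.529822e-04.
By linearity: E[X] = C(250, 3)·p³ ≈ 2573000 · 2.529822e-04 ≈ 650.9232.
Since α = 1/2 < 1, p = c/n^{1/2} ≫ 1/n is above the triangle threshold p ~ 1/n. Asymptotically E[X] ~ (c³/6)·n^{3(1−α)} = (1³/6)·n^{1.5} → ∞; triangles are abundant w.h.p.

E[X] ≈ 650.9232; in regime p = Θ(1/n^{1/2}) E[X] diverges (above the triangle threshold p ~ 1/n).


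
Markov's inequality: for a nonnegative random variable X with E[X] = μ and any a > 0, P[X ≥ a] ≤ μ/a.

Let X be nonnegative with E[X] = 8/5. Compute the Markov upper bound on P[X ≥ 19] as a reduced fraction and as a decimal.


μ = E[X] = 8/5, a = 19.
Markov: P[X ≥ 19] ≤ μ/a = (8/5)/19 = 8/95.
Numerically: ≈ 0.084211.
(Since a = 19 > μ = 1.600000, the bound 8/95 is < 1 and informative.)

P[X ≥ 19] ≤ 8/95 ≈ 0.084211.


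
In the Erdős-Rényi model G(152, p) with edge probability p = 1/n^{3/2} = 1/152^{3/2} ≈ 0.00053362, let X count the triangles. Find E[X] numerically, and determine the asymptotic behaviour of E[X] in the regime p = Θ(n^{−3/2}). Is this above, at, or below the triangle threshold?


Number of potential triangles: C(152, 3) = 573800.
Each occurs with probability p³ ≈ (0.00053362)³ ≈ 1.5195110e-10.
By linearity: E[X] = C(152, 3)·p³ ≈ 573800 · 1.5195110e-10 ≈ 0.00009.
Since α = 3/2 > 1, p = c/n^{3/2} = o(1/n) is below the triangle threshold p ~ 1/n. Asymptotically E[X] ~ (c³/6)·n^{3(1−α)} = (1³/6)·n^{-1.5} → 0, so by Markov's inequality G has no triangles w.h.p.

E[X] ≈ 0.00009; in regime p = Θ(1/n^{3/2}) E[X] tends to 0 (below the triangle threshold p ~ 1/n).


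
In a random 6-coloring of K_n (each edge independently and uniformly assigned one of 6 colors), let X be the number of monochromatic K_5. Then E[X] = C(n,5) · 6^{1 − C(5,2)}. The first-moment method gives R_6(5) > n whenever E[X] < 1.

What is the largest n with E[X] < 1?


We need C(n, 5) · 6^{1 − 10} < 1, i.e. C(n, 5) < 6^{10 − 1} = 10077696.
Check values of n near the boundary:
  n = 65: C(65, 5) = 8259888; 8259888 < 10077696? YES
  n = 66: C(66, 5) = 8936928; 8936928 < 10077696? YES
  n = 67: C(67, 5) = 9657648; 9657648 < 10077696? YES
  n = 68: C(68, 5) = 10424128; 10424128 < 10077696? NO
  n = 69: C(69, 5) = 11238513; 11238513 < 10077696? NO
  n = 70: C(70, 5) = 12103014; 12103014 < 10077696? NO
The largest n with C(n, 5) < 10077696 is n = 67 (where E[X] = 67067/69984 ≈ 0.958). Hence R_6(5) > 67, i.e. R_6(5) ≥ 68.

Largest n = 67; hence R_6(5) > 67.


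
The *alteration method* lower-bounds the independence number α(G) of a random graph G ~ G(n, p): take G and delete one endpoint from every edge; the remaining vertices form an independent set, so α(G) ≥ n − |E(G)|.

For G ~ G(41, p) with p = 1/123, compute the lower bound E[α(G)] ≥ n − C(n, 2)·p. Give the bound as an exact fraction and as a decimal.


E[|E(G)|] = C(41, 2)·p = 820 · (1/123) = 20/3.
E[α(G)] ≥ n − E[|E(G)|] = 41 − 20/3 = 103/3.
Numerically: ≈ 34.333.
(This is only a lower bound; the true E[α(G)] may be larger.)

E[α(G)] ≥ 103/3 ≈ 34.333.


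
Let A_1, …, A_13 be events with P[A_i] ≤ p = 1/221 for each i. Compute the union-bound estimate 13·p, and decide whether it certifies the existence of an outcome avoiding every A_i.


Union bound: P[∪_{i=1}^{13} A_i] ≤ Σ_i P[A_i] ≤ 13·p = 13·(1/221) = 1/17.
Numerically: 1/17 ≈ 0.0588235.
Is 1/17 < 1? YES.
Since P[∪ A_i] ≤ 1/17 < 1, the complement has P[∩ A_i^c] ≥ 1 − 1/17 = 16/17 > 0, so some outcome avoids every A_i.

13·p = 1/17 ≈ 0.0588235; existence CERTIFIED by the union bound.


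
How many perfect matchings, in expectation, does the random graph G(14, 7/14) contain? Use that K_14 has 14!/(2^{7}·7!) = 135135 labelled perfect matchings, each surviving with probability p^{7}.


K_14 has 14!/(2^{7}·7!) = 135135 labelled perfect matchings.
For each such perfect matching H, let X_H = 1 if all 7 edges of H are present in G. Then P[X_H = 1] = p^{7} = (1/2)^{7} = 1/128.
By linearity: E[X] = Σ_H E[X_H] = 135135 · p^{7} = 135135 · 1/128 = 135135/128.
Numerically: E[X] ≈ 1056.

E[X] = 135135 · (1/2)^{7} = 135135/128 ≈ 1056.


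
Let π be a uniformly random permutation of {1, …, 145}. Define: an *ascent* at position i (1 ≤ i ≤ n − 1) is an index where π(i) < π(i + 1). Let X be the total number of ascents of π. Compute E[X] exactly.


Write X = Σ X_I over i = 1, …, 144, with X_I the indicator of one ascent.
There are 144 indicators.
For each fixed i, the pair (π(i), π(i+1)) is a uniformly random ordered pair of distinct values from {1, …, 145}; by symmetry P[π(i) < π(i+1)] = 1/2.
By linearity: E[X] = 144 · (1/2) = (145 − 1) · (1/2) = 72 ≈ 72.000.

E[X] = 72 = 72.000.


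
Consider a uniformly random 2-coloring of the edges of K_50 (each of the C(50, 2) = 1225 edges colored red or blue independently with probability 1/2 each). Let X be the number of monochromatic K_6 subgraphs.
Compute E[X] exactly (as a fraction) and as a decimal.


Let X = Σ_S X_S over the C(50, 6) = 15890700 subsets S of size 6, where X_S = 1 if the K_6 on S is monochromatic.
For a fixed S, the K_6 on S has C(6, 2) = 15 edges. P[all 15 edges red] = (1/2)^15, and likewise for blue, so P[monochromatic] = 2·(1/2)^15 = 2^{1 − 15} = 1/16384.
By linearity of expectation: E[X] = C(50, 6) · 2^{1 − 15} = 15890700 · 1/16384 = 3972675/4096.
Numerically: E[X] ≈ 969.89136.

E[X] = C(50,6)·2^(1−C(6,2)) = 3972675/4096 ≈ 969.89136.


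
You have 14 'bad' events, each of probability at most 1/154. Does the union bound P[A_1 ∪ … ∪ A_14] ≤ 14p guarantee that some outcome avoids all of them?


Union bound: P[∪_{i=1}^{14} A_i] ≤ Σ_i P[A_i] ≤ 14·p = 14·(1/154) = 1/11.
Numerically: 1/11 ≈ 0.0909091.
Is 1/11 < 1? YES.
Since P[∪ A_i] ≤ 1/11 < 1, the complement has P[∩ A_i^c] ≥ 1 − 1/11 = 10/11 > 0, so some outcome avoids every A_i.

14·p = 1/11 ≈ 0.0909091; existence CERTIFIED by the union bound.


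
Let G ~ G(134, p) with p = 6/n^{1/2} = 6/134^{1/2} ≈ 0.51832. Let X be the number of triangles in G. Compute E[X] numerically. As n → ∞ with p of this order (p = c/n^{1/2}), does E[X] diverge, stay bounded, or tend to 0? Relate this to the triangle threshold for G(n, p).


Number of potential triangles: C(134, 3) = 392084.
Each occurs with probability p³ ≈ (0.51832)³ ≈ 1.3925043e-01.
By linearity: E[X] = C(134, 3)·p³ ≈ 392084 · 1.3925043e-01 ≈ 54597.86669.
Since α = 1/2 < 1, p = c/n^{1/2} ≫ 1/n is above the triangle threshold p ~ 1/n. Asymptotically E[X] ~ (c³/6)·n^{3(1−α)} = (6³/6)·n^{1.5} → ∞; triangles are abundant w.h.p.

E[X] ≈ 54597.86669; in regime p = Θ(1/n^{1/2}) E[X] diverges (above the triangle threshold p ~ 1/n).


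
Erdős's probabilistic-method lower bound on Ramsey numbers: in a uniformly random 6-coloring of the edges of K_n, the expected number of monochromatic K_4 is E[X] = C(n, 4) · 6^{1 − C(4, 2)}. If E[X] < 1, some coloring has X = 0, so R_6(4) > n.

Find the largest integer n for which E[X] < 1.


We need C(n, 4) · 6^{1 − 6} < 1, i.e. C(n, 4) < 6^{6 − 1} = 7776.
Check values of n near the boundary:
  n = 20: C(20, 4) = 4845; 4845 < 7776? YES
  n = 21: C(21, 4) = 5985; 5985 < 7776? YES
  n = 22: C(22, 4) = 7315; 7315 < 7776? YES
  n = 23: C(23, 4) = 8855; 8855 < 7776? NO
The largest n with C(n, 4) < 7776 is n = 22 (where E[X] = 7315/7776 ≈ 0.940715). Hence R_6(4) > 22, i.e. R_6(4) ≥ 23.

Largest n = 22; hence R_6(4) > 22.


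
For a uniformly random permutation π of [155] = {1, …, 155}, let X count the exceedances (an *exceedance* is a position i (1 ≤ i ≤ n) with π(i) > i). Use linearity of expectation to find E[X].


Write X = Σ_{i=1}^{155} X_i, where X_i = 1_{π(i) > i}.
For each fixed i, π(i) is uniform over {1, …, 155} (marginal of a uniform permutation), so P[π(i) > i] = (n − i)/n. Summing: Σ_{i=1}^{155} (n − i)/n = (0 + 1 + … + 154)/155 = 155(155 − 1)/(2·155) = (155 − 1)/2.
Hence E[X] = Σ_{i=1}^{155} (155 − i)/155 = 77 ≈ 77.00000.

E[X] = 77 = 77.00000.


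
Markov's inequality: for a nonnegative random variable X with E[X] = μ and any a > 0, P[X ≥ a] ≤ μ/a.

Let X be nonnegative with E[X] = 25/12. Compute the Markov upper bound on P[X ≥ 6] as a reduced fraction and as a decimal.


μ = E[X] = 25/12, a = 6.
Markov: P[X ≥ 6] ≤ μ/a = (25/12)/6 = 25/72.
Numerically: ≈ 0.34722.
(Since a = 6 > μ = 2.08333, the bound 25/72 is < 1 and informative.)

P[X ≥ 6] ≤ 25/72 ≈ 0.34722.


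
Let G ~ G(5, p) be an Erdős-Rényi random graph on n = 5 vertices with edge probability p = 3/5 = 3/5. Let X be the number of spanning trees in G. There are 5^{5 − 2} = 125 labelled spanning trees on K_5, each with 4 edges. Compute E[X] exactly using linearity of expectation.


K_5 has 5^{5 − 2} = 125 labelled spanning trees.
For each such spanning tree H, let X_H = 1 if all 4 edges of H are present in G. Then P[X_H = 1] = p^{4} = (3/5)^{4} = 81/625.
Summing the indicators: E[X] = Σ_H E[X_H] = 125 · p^{4} = 125 · 81/625 = 81/5.
Numerically: E[X] ≈ 16.2.

E[X] = 125 · (3/5)^{4} = 81/5 ≈ 16.2.


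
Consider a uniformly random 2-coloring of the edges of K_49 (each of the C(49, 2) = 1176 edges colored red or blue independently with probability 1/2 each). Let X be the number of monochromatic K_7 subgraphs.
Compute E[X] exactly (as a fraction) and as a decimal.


Let X = Σ_S X_S over the C(49, 7) = 85900584 subsets S of size 7, where X_S = 1 if the K_7 on S is monochromatic.
For a fixed S, the K_7 on S has C(7, 2) = 21 edges. P[all 21 edges red] = (1/2)^21, and likewise for blue, so P[monochromatic] = 2·(1/2)^21 = 2^{1 − 21} = 1/1048576.
Summing: E[X] = C(49, 7) · 2^{1 − 21} = 85900584 · 1/1048576 = 10737573/131072.
Numerically: E[X] ≈ 81.9212.

E[X] = C(49,7)·2^(1−C(7,2)) = 10737573/131072 ≈ 81.9212.


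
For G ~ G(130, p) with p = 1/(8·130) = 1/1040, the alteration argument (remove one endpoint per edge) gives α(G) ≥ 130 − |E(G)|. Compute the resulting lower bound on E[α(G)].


E[|E(G)|] = C(130, 2)·p = 8385 · (1/1040) = 129/16.
E[α(G)] ≥ n − E[|E(G)|] = 130 − 129/16 = 1951/16.
Numerically: ≈ 121.937500.
(This is only a lower bound; the true E[α(G)] may be larger.)

E[α(G)] ≥ 1951/16 ≈ 121.937500.


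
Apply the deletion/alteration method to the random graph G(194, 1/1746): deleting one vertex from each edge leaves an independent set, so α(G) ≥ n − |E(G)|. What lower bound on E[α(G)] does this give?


E[|E(G)|] = C(194, 2)·p = 18721 · (1/1746) = 193/18.
E[α(G)] ≥ n − E[|E(G)|] = 194 − 193/18 = 3299/18.
Numerically: ≈ 183.2778.
(This is only a lower bound; the true E[α(G)] may be larger.)

E[α(G)] ≥ 3299/18 ≈ 183.2778.


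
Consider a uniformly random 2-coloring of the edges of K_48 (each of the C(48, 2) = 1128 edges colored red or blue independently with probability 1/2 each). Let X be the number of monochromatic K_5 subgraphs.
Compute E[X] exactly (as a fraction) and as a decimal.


Let X = Σ_S X_S over the C(48, 5) = 1712304 subsets S of size 5, where X_S = 1 if the K_5 on S is monochromatic.
For a fixed S, the K_5 on S has C(5, 2) = 10 edges. P[all 10 edges red] = (1/2)^10, and likewise for blue, so P[monochromatic] = 2·(1/2)^10 = 2^{1 − 10} = 1/512.
By linearity: E[X] = C(48, 5) · 2^{1 − 10} = 1712304 · 1/512 = 107019/32.
Numerically: E[X] ≈ 3344.34375.

E[X] = C(48,5)·2^(1−C(5,2)) = 107019/32 ≈ 3344.34375.


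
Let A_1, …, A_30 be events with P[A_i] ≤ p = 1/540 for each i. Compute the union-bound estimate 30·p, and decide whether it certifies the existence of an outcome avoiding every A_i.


Union bound: P[∪_{i=1}^{30} A_i] ≤ Σ_i P[A_i] ≤ 30·p = 30·(1/540) = 1/18.
Numerically: 1/18 ≈ 0.055556.
Is 1/18 < 1? YES.
Since P[∪ A_i] ≤ 1/18 < 1, the complement has P[∩ A_i^c] ≥ 1 − 1/18 = 17/18 > 0, so some outcome avoids every A_i.

30·p = 1/18 ≈ 0.055556; existence CERTIFIED by the union bound.


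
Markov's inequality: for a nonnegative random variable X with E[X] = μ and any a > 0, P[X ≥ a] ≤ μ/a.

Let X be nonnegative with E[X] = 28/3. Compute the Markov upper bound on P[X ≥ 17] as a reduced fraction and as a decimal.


μ = E[X] = 28/3, a = 17.
Markov: P[X ≥ 17] ≤ μ/a = (28/3)/17 = 28/51.
Numerically: ≈ 0.5490.
(Since a = 17 > μ = 9.3333, the bound 28/51 is < 1 and informative.)

P[X ≥ 17] ≤ 28/51 ≈ 0.5490.


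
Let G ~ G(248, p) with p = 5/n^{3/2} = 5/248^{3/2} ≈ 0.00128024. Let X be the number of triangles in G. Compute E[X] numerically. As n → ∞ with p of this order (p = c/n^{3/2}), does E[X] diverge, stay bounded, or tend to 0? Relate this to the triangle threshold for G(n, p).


Number of potential triangles: C(248, 3) = 2511496.
Each occurs with probability p³ ≈ (0.00128024)³ ≈ 2.09834768e-09.
By linearity: E[X] = C(248, 3)·p³ ≈ 2511496 · 2.09834768e-09 ≈ 0.005270.
Since α = 3/2 > 1, p = c/n^{3/2} = o(1/n) is below the triangle threshold p ~ 1/n. Asymptotically E[X] ~ (c³/6)·n^{3(1−α)} = (5³/6)·n^{-1.5} → 0, so by Markov's inequality G has no triangles w.h.p.

E[X] ≈ 0.005270; in regime p = Θ(1/n^{3/2}) E[X] tends to 0 (below the triangle threshold p ~ 1/n).


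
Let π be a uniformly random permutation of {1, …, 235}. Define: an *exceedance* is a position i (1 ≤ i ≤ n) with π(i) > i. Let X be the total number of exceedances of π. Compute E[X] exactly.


Write X = Σ_{i=1}^{235} X_i, where X_i = 1_{π(i) > i}.
For each fixed i, π(i) is uniform over {1, …, 235} (marginal of a uniform permutation), so P[π(i) > i] = (n − i)/n. Summing: Σ_{i=1}^{235} (n − i)/n = (0 + 1 + … + 234)/235 = 235(235 − 1)/(2·235) = (235 − 1)/2.
Hence E[X] = Σ_{i=1}^{235} (235 − i)/235 = 117 ≈ 117.000.

E[X] = 117 = 117.000.


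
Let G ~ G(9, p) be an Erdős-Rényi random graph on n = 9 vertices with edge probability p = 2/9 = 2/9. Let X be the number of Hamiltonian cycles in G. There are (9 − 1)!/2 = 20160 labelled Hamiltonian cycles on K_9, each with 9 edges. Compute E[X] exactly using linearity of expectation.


K_9 has (9 − 1)!/2 = 20160 labelled Hamiltonian cycles.
For each such Hamiltonian cycle H, let X_H = 1 if all 9 edges of H are present in G. Then P[X_H = 1] = p^{9} = (2/9)^{9} = 512/387420489.
By linearity of expectation: E[X] = Σ_H E[X_H] = 20160 · p^{9} = 20160 · 512/387420489 = 1146880/43046721.
Numerically: E[X] ≈ 0.026643.

E[X] = 20160 · (2/9)^{9} = 1146880/43046721 ≈ 0.026643.


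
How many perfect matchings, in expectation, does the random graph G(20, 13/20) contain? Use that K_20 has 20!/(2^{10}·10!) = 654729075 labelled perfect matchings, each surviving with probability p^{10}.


K_20 has 20!/(2^{10}·10!) = 654729075 labelled perfect matchings.
For each such perfect matching H, let X_H = 1 if all 10 edges of H are present in G. Then P[X_H = 1] = p^{10} = (13/20)^{10} = 137858491849/10240000000000.
Summing the indicators: E[X] = Σ_H E[X_H] = 654729075 · p^{10} = 654729075 · 137858491849/10240000000000 = 3610398513967632387/409600000000.
Numerically: E[X] ≈ 8.8144e+06.

E[X] = 654729075 · (13/20)^{10} = 3610398513967632387/409600000000 ≈ 8.8144e+06.


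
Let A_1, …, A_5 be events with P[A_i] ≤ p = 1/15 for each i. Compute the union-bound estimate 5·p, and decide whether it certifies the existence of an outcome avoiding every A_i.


Union bound: P[∪_{i=1}^{5} A_i] ≤ Σ_i P[A_i] ≤ 5·p = 5·(1/15) = 1/3.
Numerically: 1/3 ≈ 0.3333333.
Is 1/3 < 1? YES.
Since P[∪ A_i] ≤ 1/3 < 1, the complement has P[∩ A_i^c] ≥ 1 − 1/3 = 2/3 > 0, so some outcome avoids every A_i.

5·p = 1/3 ≈ 0.3333333; existence CERTIFIED by the union bound.


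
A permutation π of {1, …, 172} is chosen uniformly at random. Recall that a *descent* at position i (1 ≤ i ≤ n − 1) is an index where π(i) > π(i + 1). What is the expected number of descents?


Write X = Σ X_I over i = 1, …, 171, with X_I the indicator of one descent.
There are 171 indicators.
For each fixed i, the pair (π(i), π(i+1)) is a uniformly random ordered pair of distinct values from {1, …, 172}; by symmetry P[π(i) > π(i+1)] = 1/2.
By linearity: E[X] = 171 · (1/2) = (172 − 1) · (1/2) = 171/2 ≈ 85.50000.

E[X] = 171/2 = 85.50000.


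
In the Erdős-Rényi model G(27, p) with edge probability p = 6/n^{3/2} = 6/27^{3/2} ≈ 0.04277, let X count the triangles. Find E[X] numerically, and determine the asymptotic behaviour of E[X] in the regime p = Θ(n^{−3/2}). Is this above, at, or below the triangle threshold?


Number of potential triangles: C(27, 3) = 2925.
Each occurs with probability p³ ≈ (0.04277)³ ≈ 7.821982e-05.
By linearity: E[X] = C(27, 3)·p³ ≈ 2925 · 7.821982e-05 ≈ 0.2288.
Since α = 3/2 > 1, p = c/n^{3/2} = o(1/n) is below the triangle threshold p ~ 1/n. Asymptotically E[X] ~ (c³/6)·n^{3(1−α)} = (6³/6)·n^{-1.5} → 0, so by Markov's inequality G has no triangles w.h.p.

E[X] ≈ 0.2288; in regime p = Θ(1/n^{3/2}) E[X] tends to 0 (below the triangle threshold p ~ 1/n).


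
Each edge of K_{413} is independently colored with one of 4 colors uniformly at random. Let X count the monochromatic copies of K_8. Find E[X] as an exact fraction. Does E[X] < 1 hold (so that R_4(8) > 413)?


E[X] = C(413, 8) · 4^{1 − 28} = 19609040195022817 · 4^{−27} = 19609040195022817/18014398509481984.
As a reduced fraction: E[X] = 19609040195022817/18014398509481984 ≈ 1.089.
Is E[X] < 1? NO.
Since E[X] ≥ 1, the first-moment bound is inconclusive at n = 413; it does NOT by itself certify R_4(8) > 413.

E[X] = 19609040195022817/18014398509481984 ≈ 1.089; E[X] ≥ 1; first-moment method inconclusive here.


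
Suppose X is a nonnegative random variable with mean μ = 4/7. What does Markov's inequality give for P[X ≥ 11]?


μ = E[X] = 4/7, a = 11.
Markov: P[X ≥ 11] ≤ μ/a = (4/7)/11 = 4/77.
Numerically: ≈ 0.05195.
(Since a = 11 > μ = 0.57143, the bound 4/77 is < 1 and informative.)

P[X ≥ 11] ≤ 4/77 ≈ 0.05195.


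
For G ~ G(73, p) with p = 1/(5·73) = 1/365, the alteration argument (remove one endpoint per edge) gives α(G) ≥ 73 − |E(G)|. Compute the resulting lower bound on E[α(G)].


E[|E(G)|] = C(73, 2)·p = 2628 · (1/365) = 36/5.
E[α(G)] ≥ n − E[|E(G)|] = 73 − 36/5 = 329/5.
Numerically: ≈ 65.800000.
(This is only a lower bound; the true E[α(G)] may be larger.)

E[α(G)] ≥ 329/5 ≈ 65.800000.


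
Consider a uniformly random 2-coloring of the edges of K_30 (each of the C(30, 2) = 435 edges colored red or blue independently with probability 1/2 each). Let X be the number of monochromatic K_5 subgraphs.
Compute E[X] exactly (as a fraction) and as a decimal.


Let X = Σ_S X_S over the C(30, 5) = 142506 subsets S of size 5, where X_S = 1 if the K_5 on S is monochromatic.
For a fixed S, the K_5 on S has C(5, 2) = 10 edges. P[all 10 edges red] = (1/2)^10, and likewise for blue, so P[monochromatic] = 2·(1/2)^10 = 2^{1 − 10} = 1/512.
By linearity of expectation: E[X] = C(30, 5) · 2^{1 − 10} = 142506 · 1/512 = 71253/256.
Numerically: E[X] ≈ 278.332031.

E[X] = C(30,5)·2^(1−C(5,2)) = 71253/256 ≈ 278.332031.


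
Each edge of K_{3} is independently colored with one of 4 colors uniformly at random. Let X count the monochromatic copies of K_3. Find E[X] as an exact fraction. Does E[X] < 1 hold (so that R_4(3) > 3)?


E[X] = C(3, 3) · 4^{1 − 3} = 1 · 4^{−2} = 1/16.
As a reduced fraction: E[X] = 1/16 ≈ 0.0625000.
Is E[X] < 1? YES.
Since E[X] < 1, there exists a 4-coloring of K_{3} with no monochromatic K_3; hence R_4(3) > 3.

E[X] = 1/16 ≈ 0.0625000; E[X] < 1, so R_4(3) > 3.


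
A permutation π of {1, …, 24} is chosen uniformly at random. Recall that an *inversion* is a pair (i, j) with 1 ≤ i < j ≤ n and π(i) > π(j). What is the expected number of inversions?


Write X = Σ X_I over the C(24, 2) = 276 pairs i < j, with X_I the indicator of one inversion.
There are 276 indicators.
For each fixed pair i < j, the values π(i) and π(j) are two distinct elements of {1, …, 24} in uniformly random order; by symmetry P[π(i) > π(j)] = 1/2.
By linearity: E[X] = 276 · (1/2) = C(24, 2) · (1/2) = 276/2 = 138 ≈ 138.000.

E[X] = 138 = 138.000.


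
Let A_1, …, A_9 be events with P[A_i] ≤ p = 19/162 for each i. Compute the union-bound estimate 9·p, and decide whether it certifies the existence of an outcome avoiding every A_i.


Union bound: P[∪_{i=1}^{9} A_i] ≤ Σ_i P[A_i] ≤ 9·p = 9·(19/162) = 19/18.
Numerically: 19/18 ≈ 1.05556.
Is 19/18 < 1? NO.
Since the bound 19/18 is ≥ 1, the union bound is uninformative here; it does NOT by itself certify existence.

9·p = 19/18 ≈ 1.05556; existence NOT certified by the union bound.


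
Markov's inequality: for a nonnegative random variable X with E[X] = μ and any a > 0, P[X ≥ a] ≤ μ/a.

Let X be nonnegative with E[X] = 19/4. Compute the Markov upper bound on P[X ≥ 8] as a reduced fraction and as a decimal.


μ = E[X] = 19/4, a = 8.
Markov: P[X ≥ 8] ≤ μ/a = (19/4)/8 = 19/32.
Numerically: ≈ 0.593750.
(Since a = 8 > μ = 4.750000, the bound 19/32 is < 1 and informative.)

P[X ≥ 8] ≤ 19/32 ≈ 0.593750.


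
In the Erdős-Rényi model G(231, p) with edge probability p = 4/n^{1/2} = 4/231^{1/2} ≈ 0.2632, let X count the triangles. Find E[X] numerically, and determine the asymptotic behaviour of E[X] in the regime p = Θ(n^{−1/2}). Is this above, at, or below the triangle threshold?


Number of potential triangles: C(231, 3) = 2027795.
Each occurs with probability p³ ≈ (0.2632)³ ≈ 1.822896e-02.
By linearity: E[X] = C(231, 3)·p³ ≈ 2027795 · 1.822896e-02 ≈ 36964.6035.
Since α = 1/2 < 1, p = c/n^{1/2} ≫ 1/n is above the triangle threshold p ~ 1/n. Asymptotically E[X] ~ (c³/6)·n^{3(1−α)} = (4³/6)·n^{1.5} → ∞; triangles are abundant w.h.p.

E[X] ≈ 36964.6035; in regime p = Θ(1/n^{1/2}) E[X] diverges (above the triangle threshold p ~ 1/n).


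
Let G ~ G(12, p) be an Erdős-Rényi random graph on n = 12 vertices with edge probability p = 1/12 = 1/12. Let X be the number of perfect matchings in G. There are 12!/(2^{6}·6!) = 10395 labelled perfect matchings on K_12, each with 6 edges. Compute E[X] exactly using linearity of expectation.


K_12 has 12!/(2^{6}·6!) = 10395 labelled perfect matchings.
For each such perfect matching H, let X_H = 1 if all 6 edges of H are present in G. Then P[X_H = 1] = p^{6} = (1/12)^{6} = 1/2985984.
By linearity of expectation: E[X] = Σ_H E[X_H] = 10395 · p^{6} = 10395 · 1/2985984 = 385/110592.
Numerically: E[X] ≈ 0.00348126.

E[X] = 10395 · (1/12)^{6} = 385/110592 ≈ 0.00348126.


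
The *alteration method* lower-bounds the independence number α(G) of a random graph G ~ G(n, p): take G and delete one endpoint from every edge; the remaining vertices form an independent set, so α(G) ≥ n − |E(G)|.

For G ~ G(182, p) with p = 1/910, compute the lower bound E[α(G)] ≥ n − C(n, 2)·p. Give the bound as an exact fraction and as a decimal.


E[|E(G)|] = C(182, 2)·p = 16471 · (1/910) = 181/10.
E[α(G)] ≥ n − E[|E(G)|] = 182 − 181/10 = 1639/10.
Numerically: ≈ 163.900.
(This is only a lower bound; the true E[α(G)] may be larger.)

E[α(G)] ≥ 1639/10 ≈ 163.900.


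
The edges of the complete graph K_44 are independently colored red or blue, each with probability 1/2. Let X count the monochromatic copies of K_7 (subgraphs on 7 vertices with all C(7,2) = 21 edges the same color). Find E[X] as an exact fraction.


Let X = Σ_S X_S over the C(44, 7) = 38320568 subsets S of size 7, where X_S = 1 if the K_7 on S is monochromatic.
For a fixed S, the K_7 on S has C(7, 2) = 21 edges. P[all 21 edges red] = (1/2)^21, and likewise for blue, so P[monochromatic] = 2·(1/2)^21 = 2^{1 − 21} = 1/1048576.
By linearity of expectation: E[X] = C(44, 7) · 2^{1 − 21} = 38320568 · 1/1048576 = 4790071/131072.
Numerically: E[X] ≈ 36.545.

E[X] = C(44,7)·2^(1−C(7,2)) = 4790071/131072 ≈ 36.545.


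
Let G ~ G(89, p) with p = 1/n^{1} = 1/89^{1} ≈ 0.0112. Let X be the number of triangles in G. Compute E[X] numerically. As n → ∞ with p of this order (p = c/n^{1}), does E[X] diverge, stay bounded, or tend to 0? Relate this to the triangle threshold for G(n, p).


Number of potential triangles: C(89, 3) = 113564.
Each occurs with probability p³ ≈ (0.0112)³ ≈ 1.41850e-06.
By linearity: E[X] = C(89, 3)·p³ ≈ 113564 · 1.41850e-06 ≈ 0.161.
Here α = 1, so p = 1/n is exactly at the triangle threshold p ~ 1/n. Asymptotically E[X] → c³/6 = 1³/6 = 1/6 ≈ 0.167, a bounded constant. In this regime the triangle count is asymptotically Poisson(c³/6).

E[X] ≈ 0.161; in regime p = Θ(1/n^{1}) E[X] stays bounded (at the triangle threshold p ~ 1/n).


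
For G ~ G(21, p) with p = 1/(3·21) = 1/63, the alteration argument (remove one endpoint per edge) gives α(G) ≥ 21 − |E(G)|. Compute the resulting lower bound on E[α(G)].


E[|E(G)|] = C(21, 2)·p = 210 · (1/63) = 10/3.
E[α(G)] ≥ n − E[|E(G)|] = 21 − 10/3 = 53/3.
Numerically: ≈ 17.667.
(This is only a lower bound; the true E[α(G)] may be larger.)

E[α(G)] ≥ 53/3 ≈ 17.667.


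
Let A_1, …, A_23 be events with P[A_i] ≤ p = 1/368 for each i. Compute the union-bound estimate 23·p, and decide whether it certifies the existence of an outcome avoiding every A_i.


Union bound: P[∪_{i=1}^{23} A_i] ≤ Σ_i P[A_i] ≤ 23·p = 23·(1/368) = 1/16.
Numerically: 1/16 ≈ 0.062.
Is 1/16 < 1? YES.
Since P[∪ A_i] ≤ 1/16 < 1, the complement has P[∩ A_i^c] ≥ 1 − 1/16 = 15/16 > 0, so some outcome avoids every A_i.

23·p = 1/16 ≈ 0.062; existence CERTIFIED by the union bound.


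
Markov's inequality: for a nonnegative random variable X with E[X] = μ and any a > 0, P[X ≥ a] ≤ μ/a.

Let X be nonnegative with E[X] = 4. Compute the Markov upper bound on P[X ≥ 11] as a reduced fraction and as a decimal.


μ = E[X] = 4, a = 11.
Markov: P[X ≥ 11] ≤ μ/a = (4)/11 = 4/11.
Numerically: ≈ 0.3636.
(Since a = 11 > μ = 4.0000, the bound 4/11 is < 1 and informative.)

P[X ≥ 11] ≤ 4/11 ≈ 0.3636.


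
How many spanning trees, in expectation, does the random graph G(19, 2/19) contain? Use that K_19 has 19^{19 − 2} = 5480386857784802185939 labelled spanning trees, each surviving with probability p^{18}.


K_19 has 19^{19 − 2} = 5480386857784802185939 labelled spanning trees.
For each such spanning tree H, let X_H = 1 if all 18 edges of H are present in G. Then P[X_H = 1] = p^{18} = (2/19)^{18} = 262144/104127350297911241532841.
By linearity: E[X] = Σ_H E[X_H] = 5480386857784802185939 · p^{18} = 5480386857784802185939 · 262144/104127350297911241532841 = 262144/19.
Numerically: E[X] ≈ 13797.

E[X] = 5480386857784802185939 · (2/19)^{18} = 262144/19 ≈ 13797.


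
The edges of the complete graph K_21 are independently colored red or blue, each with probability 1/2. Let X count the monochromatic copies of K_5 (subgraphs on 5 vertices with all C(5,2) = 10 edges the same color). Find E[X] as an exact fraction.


Let X = Σ_S X_S over the C(21, 5) = 20349 subsets S of size 5, where X_S = 1 if the K_5 on S is monochromatic.
For a fixed S, the K_5 on S has C(5, 2) = 10 edges. P[all 10 edges red] = (1/2)^10, and likewise for blue, so P[monochromatic] = 2·(1/2)^10 = 2^{1 − 10} = 1/512.
Summing: E[X] = C(21, 5) · 2^{1 − 10} = 20349 · 1/512 = 20349/512.
Numerically: E[X] ≈ 39.744141.

E[X] = C(21,5)·2^(1−C(5,2)) = 20349/512 ≈ 39.744141.


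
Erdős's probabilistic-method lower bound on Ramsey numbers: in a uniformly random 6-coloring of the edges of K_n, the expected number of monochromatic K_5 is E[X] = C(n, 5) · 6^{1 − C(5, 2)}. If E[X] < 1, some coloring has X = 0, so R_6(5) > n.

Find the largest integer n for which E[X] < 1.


We need C(n, 5) · 6^{1 − 10} < 1, i.e. C(n, 5) < 6^{10 − 1} = 10077696.
Check values of n near the boundary:
  n = 64: C(64, 5) = 7624512; 7624512 < 10077696? YES
  n = 65: C(65, 5) = 8259888; 8259888 < 10077696? YES
  n = 66: C(66, 5) = 8936928; 8936928 < 10077696? YES
  n = 67: C(67, 5) = 9657648; 9657648 < 10077696? YES
  n = 68: C(68, 5) = 10424128; 10424128 < 10077696? NO
  n = 69: C(69, 5) = 11238513; 11238513 < 10077696? NO
The largest n with C(n, 5) < 10077696 is n = 67 (where E[X] = 67067/69984 ≈ 0.9583190). Hence R_6(5) > 67, i.e. R_6(5) ≥ 68.

Largest n = 67; hence R_6(5) > 67.


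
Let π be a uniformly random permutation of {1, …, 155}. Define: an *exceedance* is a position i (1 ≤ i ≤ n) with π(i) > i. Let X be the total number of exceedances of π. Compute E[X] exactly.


Write X = Σ_{i=1}^{155} X_i, where X_i = 1_{π(i) > i}.
For each fixed i, π(i) is uniform over {1, …, 155} (marginal of a uniform permutation), so P[π(i) > i] = (n − i)/n. Summing: Σ_{i=1}^{155} (n − i)/n = (0 + 1 + … + 154)/155 = 155(155 − 1)/(2·155) = (155 − 1)/2.
Hence E[X] = Σ_{i=1}^{155} (155 − i)/155 = 77 ≈ 77.000.

E[X] = 77 = 77.000.


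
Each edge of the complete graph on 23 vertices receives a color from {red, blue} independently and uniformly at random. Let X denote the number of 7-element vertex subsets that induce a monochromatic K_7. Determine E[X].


Let X = Σ_S X_S over the C(23, 7) = 245157 subsets S of size 7, where X_S = 1 if the K_7 on S is monochromatic.
For a fixed S, the K_7 on S has C(7, 2) = 21 edges. P[all 21 edges red] = (1/2)^21, and likewise for blue, so P[monochromatic] = 2·(1/2)^21 = 2^{1 − 21} = 1/1048576.
Summing: E[X] = C(23, 7) · 2^{1 − 21} = 245157 · 1/1048576 = 245157/1048576.
Numerically: E[X] ≈ 0.23380.

E[X] = C(23,7)·2^(1−C(7,2)) = 245157/1048576 ≈ 0.23380.


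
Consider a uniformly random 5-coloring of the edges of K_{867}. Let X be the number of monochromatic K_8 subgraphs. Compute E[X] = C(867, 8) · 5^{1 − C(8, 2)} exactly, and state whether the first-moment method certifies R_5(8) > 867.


E[X] = C(867, 8) · 5^{1 − 28} = 7665949963452117060 · 5^{−27} = 7665949963452117060/7450580596923828125.
As a reduced fraction: E[X] = 1533189992690423412/1490116119384765625 ≈ 1.0289.
Is E[X] < 1? NO.
Since E[X] ≥ 1, the first-moment bound is inconclusive at n = 867; it does NOT by itself certify R_5(8) > 867.

E[X] = 1533189992690423412/1490116119384765625 ≈ 1.0289; E[X] ≥ 1; first-moment method inconclusive here.


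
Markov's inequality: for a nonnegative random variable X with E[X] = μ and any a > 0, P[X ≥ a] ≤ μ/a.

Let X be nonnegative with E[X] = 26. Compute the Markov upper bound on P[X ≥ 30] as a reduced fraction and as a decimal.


μ = E[X] = 26, a = 30.
Markov: P[X ≥ 30] ≤ μ/a = (26)/30 = 13/15.
Numerically: ≈ 0.86667.
(Since a = 30 > μ = 26.00000, the bound 13/15 is < 1 and informative.)

P[X ≥ 30] ≤ 13/15 ≈ 0.86667.


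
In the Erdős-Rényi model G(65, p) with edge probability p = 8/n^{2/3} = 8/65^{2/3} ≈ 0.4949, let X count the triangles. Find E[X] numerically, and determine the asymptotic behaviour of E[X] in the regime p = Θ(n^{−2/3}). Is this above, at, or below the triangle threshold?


Number of potential triangles: C(65, 3) = 43680.
Each occurs with probability p³ ≈ (0.4949)³ ≈ 1.211834e-01.
By linearity: E[X] = C(65, 3)·p³ ≈ 43680 · 1.211834e-01 ≈ 5293.2923.
Since α = 2/3 < 1, p = c/n^{2/3} ≫ 1/n is above the triangle threshold p ~ 1/n. Asymptotically E[X] ~ (c³/6)·n^{3(1−α)} = (8³/6)·n^{1} → ∞; triangles are abundant w.h.p.

E[X] ≈ 5293.2923; in regime p = Θ(1/n^{2/3}) E[X] diverges (above the triangle threshold p ~ 1/n).
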